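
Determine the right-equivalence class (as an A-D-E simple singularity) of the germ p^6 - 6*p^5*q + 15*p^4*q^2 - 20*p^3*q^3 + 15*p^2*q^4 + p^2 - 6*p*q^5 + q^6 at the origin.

The Hessian of f at 0 has rank 1. Corank 1: A-series; mu = 5 gives A_5.

A_5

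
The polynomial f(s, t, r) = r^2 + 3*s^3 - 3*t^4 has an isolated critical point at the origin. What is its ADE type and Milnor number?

Type E6, Milnor number mu = 6.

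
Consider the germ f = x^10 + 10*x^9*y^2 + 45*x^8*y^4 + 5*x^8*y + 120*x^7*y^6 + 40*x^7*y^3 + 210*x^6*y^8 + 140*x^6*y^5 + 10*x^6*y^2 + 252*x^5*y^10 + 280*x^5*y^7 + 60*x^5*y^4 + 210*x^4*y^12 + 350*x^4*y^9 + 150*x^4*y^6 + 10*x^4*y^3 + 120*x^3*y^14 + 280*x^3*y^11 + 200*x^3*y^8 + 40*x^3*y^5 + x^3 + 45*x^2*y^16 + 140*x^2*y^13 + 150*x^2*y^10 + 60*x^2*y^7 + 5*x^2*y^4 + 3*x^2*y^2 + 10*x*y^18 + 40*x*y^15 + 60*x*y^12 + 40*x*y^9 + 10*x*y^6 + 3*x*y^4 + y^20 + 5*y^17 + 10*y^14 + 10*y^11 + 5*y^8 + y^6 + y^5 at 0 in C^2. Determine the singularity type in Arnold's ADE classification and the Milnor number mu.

The Hessian of f at 0 is [[0, 0], [0, 0]] with rank 0, so corank 2. A Groebner basis of the Jacobian ideal J(f) in C{x,y} is {y^4, x^3, x^2/2 + x*y^2}; counting standard monomials gives mu = 8. Corank 2; j^3 = x^3 is a perfect cube, so E-series; the 5-jet and mu = 8 give E_8.

Type E_8, Milnor number mu = 8.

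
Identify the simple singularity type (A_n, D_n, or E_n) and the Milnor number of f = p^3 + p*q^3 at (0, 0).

Type E7, Milnor number mu = 7.

The Hessian of f at 0 is [[0, 0], [0, 0]] with rank 0, so corank 2. A Groebner basis of the Jacobian ideal J(f) in C{p,q} is {p^3, p*q^2, 3*p^2 + q^3}; counting standard monomials gives mu = 7. Corank 2; j^3 = p^3 is a perfect cube, so E-series; the 4-jet and mu = 7 give E_7.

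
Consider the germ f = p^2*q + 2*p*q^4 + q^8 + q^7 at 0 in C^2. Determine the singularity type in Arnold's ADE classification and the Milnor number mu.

Type D_{9}, Milnor number mu = 9.

The Hessian of f at 0 is [[0, 0], [0, 0]] with rank 0, so corank 2. A Groebner basis of the Jacobian ideal J(f) in C{p,q} is {p^2*q^2, 8*p^2*q + p^2 + p*q^3, p*q + q^4, p^3}; counting standard monomials gives mu = 9. Corank 2; j^3 = p^2*q has shape L^2 M (L != M), so D-series; mu = 9 gives D_9.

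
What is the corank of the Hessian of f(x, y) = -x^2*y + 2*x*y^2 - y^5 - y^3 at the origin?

2

The Hessian at 0 is [[0, 0], [0, 0]] of rank 0; hence corank 2.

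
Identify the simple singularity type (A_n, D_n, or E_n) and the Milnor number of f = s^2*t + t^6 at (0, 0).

Type D7, Milnor number mu = 7.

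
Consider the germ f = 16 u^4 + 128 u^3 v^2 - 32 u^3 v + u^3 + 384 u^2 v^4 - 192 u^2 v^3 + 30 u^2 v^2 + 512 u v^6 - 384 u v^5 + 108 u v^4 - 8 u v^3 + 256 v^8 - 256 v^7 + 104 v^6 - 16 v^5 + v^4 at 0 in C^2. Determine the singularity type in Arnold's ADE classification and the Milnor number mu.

The Hessian of f at 0 has rank 0. Corank 2; j^3 = u^3 is a perfect cube, so E-series; the 4-jet and mu = 6 give E_6.

Type E_{6}, Milnor number mu = 6.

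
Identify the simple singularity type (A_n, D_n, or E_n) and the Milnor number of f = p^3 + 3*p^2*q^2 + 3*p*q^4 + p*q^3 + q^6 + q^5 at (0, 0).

The Hessian of f at 0 has rank 0. Corank 2; j^3 = p^3 is a perfect cube, so E-series; the 4-jet and mu = 7 give E_7.

Type E7, Milnor number mu = 7.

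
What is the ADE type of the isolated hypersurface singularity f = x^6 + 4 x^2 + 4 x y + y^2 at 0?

The Hessian of f at 0 has rank 1. Corank 1: A-series; mu = 5 gives A_5.

A5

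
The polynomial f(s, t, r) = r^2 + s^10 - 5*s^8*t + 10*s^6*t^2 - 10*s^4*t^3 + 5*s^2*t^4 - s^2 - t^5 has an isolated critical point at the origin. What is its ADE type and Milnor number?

Type A_{4}, Milnor number mu = 4.

The Hessian of f at 0 is [[-2, 0, 0], [0, 0, 0], [0, 0, 2]] with rank 2, so corank 1. A Groebner basis of the Jacobian ideal J(f) in C{s,t,r} is {t^4, s, r}; counting standard monomials gives mu = 4. Corank 1: A-series; mu = 4 gives A_4.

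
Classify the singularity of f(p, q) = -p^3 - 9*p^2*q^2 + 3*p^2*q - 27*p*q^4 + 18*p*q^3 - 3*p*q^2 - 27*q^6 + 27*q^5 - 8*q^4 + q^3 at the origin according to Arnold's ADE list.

The Hessian of f at 0 is [[0, 0], [0, 0]] with rank 0, so corank 2. A Groebner basis of the Jacobian ideal J(f) in C{p,q} is {p^3 + p^2/2 - p*q + q^2/2, p^2*q + p^2/3 - 2*p*q/3 + q^2/3, p^2/6 + p*q^2 - p*q/3 + q^2/6, q^3}; counting standard monomials gives mu = 6. Corank 2; j^3 = -(p - q)^3 is a perfect cube, so E-series; the 4-jet and mu = 6 give E_6.

E_{6}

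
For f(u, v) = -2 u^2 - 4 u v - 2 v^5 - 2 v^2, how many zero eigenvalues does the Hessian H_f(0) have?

The Hessian at 0 is [[-4, -4], [-4, -4]] of rank 1; hence corank 1.

1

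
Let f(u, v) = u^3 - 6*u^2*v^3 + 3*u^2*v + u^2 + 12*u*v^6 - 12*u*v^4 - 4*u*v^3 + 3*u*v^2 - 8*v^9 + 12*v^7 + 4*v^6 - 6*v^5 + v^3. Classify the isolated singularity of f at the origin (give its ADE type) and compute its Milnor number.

Type A_{2}, Milnor number mu = 2.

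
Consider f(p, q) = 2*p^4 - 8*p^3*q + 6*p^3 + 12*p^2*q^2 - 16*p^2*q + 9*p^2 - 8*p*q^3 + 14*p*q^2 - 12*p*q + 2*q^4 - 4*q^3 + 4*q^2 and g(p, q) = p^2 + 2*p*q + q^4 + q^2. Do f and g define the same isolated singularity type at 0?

Yes.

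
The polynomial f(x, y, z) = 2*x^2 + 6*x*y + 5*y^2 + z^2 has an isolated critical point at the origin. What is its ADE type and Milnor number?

Type A_1, Milnor number mu = 1.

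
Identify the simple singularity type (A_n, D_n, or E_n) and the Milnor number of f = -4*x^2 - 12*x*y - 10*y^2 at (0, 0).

The Hessian of f at 0 has rank 2. Corank 0: nondegenerate Morse point, so A_1.

Type A_{1}, Milnor number mu = 1.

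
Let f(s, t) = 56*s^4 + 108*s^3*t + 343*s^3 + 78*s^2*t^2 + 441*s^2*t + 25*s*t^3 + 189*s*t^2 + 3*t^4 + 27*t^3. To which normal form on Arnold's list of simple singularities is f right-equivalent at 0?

E_{7}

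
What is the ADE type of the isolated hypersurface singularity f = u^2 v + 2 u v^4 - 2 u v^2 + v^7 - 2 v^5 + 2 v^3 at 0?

D_4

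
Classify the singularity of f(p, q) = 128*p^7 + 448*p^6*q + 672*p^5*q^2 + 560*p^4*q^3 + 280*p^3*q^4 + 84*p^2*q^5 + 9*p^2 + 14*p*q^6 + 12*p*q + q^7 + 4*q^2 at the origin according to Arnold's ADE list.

The Hessian of f at 0 is [[18, 12], [12, 8]] with rank 1, so corank 1. A Groebner basis of the Jacobian ideal J(f) in C{p,q} is {q^6, p + 2*q/3}; counting standard monomials gives mu = 6. Corank 1: A-series; mu = 6 gives A_6.

A_{6}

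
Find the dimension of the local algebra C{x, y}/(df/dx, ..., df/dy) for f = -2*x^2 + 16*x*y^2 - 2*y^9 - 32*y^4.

8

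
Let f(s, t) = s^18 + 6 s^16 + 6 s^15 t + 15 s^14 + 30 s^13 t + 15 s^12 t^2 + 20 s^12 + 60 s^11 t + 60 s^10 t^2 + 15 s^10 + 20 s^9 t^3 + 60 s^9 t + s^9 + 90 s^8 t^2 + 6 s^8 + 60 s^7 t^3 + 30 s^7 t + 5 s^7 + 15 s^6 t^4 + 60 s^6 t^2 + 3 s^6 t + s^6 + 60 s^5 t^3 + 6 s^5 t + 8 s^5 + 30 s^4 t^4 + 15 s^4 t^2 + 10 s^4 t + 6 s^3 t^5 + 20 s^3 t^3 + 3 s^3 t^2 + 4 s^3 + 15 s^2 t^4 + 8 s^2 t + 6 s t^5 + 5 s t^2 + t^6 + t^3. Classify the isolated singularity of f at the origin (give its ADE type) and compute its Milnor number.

Type D7, Milnor number mu = 7.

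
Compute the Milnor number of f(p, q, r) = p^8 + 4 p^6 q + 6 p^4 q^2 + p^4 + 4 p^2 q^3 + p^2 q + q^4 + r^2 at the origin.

5

The Hessian of f at 0 has rank 1. Corank 2; j^3 = p^2*q has shape L^2 M (L != M), so D-series; mu = 5 gives D_5.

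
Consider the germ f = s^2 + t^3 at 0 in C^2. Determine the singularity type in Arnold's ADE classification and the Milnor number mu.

The Hessian of f at 0 is [[2, 0], [0, 0]] with rank 1, so corank 1. A Groebner basis of the Jacobian ideal J(f) in C{s,t} is {t^2, s}; counting standard monomials gives mu = 2. Corank 1: A-series; mu = 2 gives A_2.

Type A2, Milnor number mu = 2.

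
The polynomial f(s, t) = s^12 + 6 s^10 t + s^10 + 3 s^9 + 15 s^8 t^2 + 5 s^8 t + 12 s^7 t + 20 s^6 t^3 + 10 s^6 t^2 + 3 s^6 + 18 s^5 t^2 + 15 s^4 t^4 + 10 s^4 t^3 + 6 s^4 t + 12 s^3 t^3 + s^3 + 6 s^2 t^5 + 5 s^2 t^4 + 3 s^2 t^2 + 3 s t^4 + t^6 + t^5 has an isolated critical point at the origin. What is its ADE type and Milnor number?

Type E_{8}, Milnor number mu = 8.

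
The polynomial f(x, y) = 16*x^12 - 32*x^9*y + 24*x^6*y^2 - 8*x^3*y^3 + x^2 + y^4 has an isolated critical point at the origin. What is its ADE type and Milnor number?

The Hessian of f at 0 is [[2, 0], [0, 0]] with rank 1, so corank 1. A Groebner basis of the Jacobian ideal J(f) in C{x,y} is {y^3, x}; counting standard monomials gives mu = 3. Corank 1: A-series; mu = 3 gives A_3.

Type A_3, Milnor number mu = 3.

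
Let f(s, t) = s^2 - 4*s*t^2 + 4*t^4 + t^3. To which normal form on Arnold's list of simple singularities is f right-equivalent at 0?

The Hessian of f at 0 has rank 1. Corank 1: A-series; mu = 2 gives A_2.

A_2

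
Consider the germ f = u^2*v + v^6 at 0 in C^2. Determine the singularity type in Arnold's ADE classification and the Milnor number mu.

Type D_7, Milnor number mu = 7.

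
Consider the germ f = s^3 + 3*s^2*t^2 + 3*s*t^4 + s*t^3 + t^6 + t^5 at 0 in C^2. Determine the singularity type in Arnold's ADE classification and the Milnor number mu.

Type E_7, Milnor number mu = 7.

The Hessian of f at 0 is [[0, 0], [0, 0]] with rank 0, so corank 2. A Groebner basis of the Jacobian ideal J(f) in C{s,t} is {-s^2 + t^4 - t^3/3, s^3, s^2*t + s^2/3 + t^3/9, s^2 + s*t^2 + t^3/3}; counting standard monomials gives mu = 7. Corank 2; j^3 = s^3 is a perfect cube, so E-series; the 4-jet and mu = 7 give E_7.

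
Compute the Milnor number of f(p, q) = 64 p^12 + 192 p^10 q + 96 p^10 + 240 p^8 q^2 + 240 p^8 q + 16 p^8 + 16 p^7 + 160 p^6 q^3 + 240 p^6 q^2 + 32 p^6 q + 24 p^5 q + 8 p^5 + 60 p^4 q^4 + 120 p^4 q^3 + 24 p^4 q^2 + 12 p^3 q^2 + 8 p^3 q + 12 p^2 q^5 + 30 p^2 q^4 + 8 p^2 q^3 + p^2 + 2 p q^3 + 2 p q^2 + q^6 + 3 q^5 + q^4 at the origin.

4

The Hessian of f at 0 has rank 1. Corank 1: A-series; mu = 4 gives A_4.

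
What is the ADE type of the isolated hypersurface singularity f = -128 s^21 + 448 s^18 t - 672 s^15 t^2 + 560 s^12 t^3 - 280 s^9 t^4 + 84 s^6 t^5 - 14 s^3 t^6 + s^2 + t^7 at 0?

A_{6}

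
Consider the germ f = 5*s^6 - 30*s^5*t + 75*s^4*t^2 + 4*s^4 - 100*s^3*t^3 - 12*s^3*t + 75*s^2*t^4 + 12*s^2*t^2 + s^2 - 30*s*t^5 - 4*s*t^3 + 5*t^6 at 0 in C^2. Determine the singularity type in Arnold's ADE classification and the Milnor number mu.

The Hessian of f at 0 is [[2, 0], [0, 0]] with rank 1, so corank 1. A Groebner basis of the Jacobian ideal J(f) in C{s,t} is {s*t^2, -s/2 + t^3, s^2}; counting standard monomials gives mu = 5. Corank 1: A-series; mu = 5 gives A_5.

Type A5, Milnor number mu = 5.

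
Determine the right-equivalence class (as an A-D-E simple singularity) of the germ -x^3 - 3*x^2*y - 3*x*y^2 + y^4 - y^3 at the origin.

E_6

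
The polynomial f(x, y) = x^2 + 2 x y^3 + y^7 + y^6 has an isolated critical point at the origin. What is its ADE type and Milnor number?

Type A_{6}, Milnor number mu = 6.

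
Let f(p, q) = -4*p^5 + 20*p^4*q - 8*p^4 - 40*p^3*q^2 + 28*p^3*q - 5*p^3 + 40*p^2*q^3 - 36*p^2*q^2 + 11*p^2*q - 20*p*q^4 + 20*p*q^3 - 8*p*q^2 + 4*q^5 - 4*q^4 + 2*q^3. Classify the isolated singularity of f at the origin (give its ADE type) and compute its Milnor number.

The Hessian of f at 0 is [[0, 0], [0, 0]] with rank 0, so corank 2. A Groebner basis of the Jacobian ideal J(f) in C{p,q} is {q^3, p^2 + 2*q^2, p*q + q^2}; counting standard monomials gives mu = 4. Corank 2; j^3 = -(p - q)*(5*p^2 - 6*p*q + 2*q^2) splits into three distinct lines over C (the quadratic factor has nonzero discriminant), so D_4.

Type D_{4}, Milnor number mu = 4.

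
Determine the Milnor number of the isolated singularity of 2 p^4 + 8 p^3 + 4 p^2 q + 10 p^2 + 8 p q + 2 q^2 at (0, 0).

The Hessian of f at 0 has rank 2. Corank 0: nondegenerate Morse point, so A_1.

1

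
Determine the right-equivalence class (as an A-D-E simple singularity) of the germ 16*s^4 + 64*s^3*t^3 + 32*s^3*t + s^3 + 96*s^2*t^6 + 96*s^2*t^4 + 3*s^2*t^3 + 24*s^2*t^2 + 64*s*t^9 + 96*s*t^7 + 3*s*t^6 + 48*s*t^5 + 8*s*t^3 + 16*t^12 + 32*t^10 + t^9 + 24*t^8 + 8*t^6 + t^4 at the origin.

E6

The Hessian of f at 0 is [[0, 0], [0, 0]] with rank 0, so corank 2. A Groebner basis of the Jacobian ideal J(f) in C{s,t} is {t^4, s*t^2 + t^3/6, s^2}; counting standard monomials gives mu = 6. Corank 2; j^3 = s^3 is a perfect cube, so E-series; the 4-jet and mu = 6 give E_6.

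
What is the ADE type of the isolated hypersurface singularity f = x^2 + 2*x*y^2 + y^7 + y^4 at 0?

A_{6}

The Hessian of f at 0 is [[2, 0], [0, 0]] with rank 1, so corank 1. A Groebner basis of the Jacobian ideal J(f) in C{x,y} is {x^3, x + y^2}; counting standard monomials gives mu = 6. Corank 1: A-series; mu = 6 gives A_6.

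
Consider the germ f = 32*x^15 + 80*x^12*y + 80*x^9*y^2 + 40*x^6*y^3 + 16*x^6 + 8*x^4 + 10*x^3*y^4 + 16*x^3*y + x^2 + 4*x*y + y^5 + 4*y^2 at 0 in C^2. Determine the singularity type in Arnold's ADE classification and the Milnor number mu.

The Hessian of f at 0 has rank 1. Corank 1: A-series; mu = 4 gives A_4.

Type A_4, Milnor number mu = 4.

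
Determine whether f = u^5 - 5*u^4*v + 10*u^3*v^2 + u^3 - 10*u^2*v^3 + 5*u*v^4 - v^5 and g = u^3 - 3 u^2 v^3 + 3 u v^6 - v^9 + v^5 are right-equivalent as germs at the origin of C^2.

Yes.

The Hessian of f at 0 is [[0, 0], [0, 0]] with rank 0, so corank 2. A Groebner basis of the Jacobian ideal J(f) in C{u,v} is {v^5, u*v^3 - v^4/4, u^2}; counting standard monomials gives mu = 8. Corank 2; j^3 = u^3 is a perfect cube, so E-series; the 5-jet and mu = 8 give E_8. The Hessian of g at 0 is [[0, 0], [0, 0]] with rank 0, so corank 2. A Groebner basis of the Jacobian ideal J(g) in C{u,v} is {-u^2/2 + u*v^3, v^4, u^3, u^2*v}; counting standard monomials gives mu = 8. Corank 2; j^3 = u^3 is a perfect cube, so E-series; the 5-jet and mu = 8 give E_8. Both have type E_8, hence right-equivalent.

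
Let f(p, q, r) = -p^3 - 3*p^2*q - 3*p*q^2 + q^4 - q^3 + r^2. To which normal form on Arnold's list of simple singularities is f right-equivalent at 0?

E_{6}

The Hessian of f at 0 has rank 1. Corank 2; j^3 = -(p + q)^3 is a perfect cube, so E-series; the 4-jet and mu = 6 give E_6.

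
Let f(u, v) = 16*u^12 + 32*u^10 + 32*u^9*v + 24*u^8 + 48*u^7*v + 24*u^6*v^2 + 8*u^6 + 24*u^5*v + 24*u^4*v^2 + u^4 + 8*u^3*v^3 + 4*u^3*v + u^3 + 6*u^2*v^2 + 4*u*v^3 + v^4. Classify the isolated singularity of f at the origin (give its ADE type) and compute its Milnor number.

Type E6, Milnor number mu = 6.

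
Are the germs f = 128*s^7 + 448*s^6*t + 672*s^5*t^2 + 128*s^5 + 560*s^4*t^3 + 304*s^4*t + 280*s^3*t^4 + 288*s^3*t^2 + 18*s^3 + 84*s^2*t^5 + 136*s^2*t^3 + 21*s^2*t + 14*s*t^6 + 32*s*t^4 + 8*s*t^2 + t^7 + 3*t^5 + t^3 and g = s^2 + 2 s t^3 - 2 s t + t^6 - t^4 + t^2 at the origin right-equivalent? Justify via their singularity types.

No.

The Hessian of f at 0 has rank 0. Corank 2; j^3 = (2*s + t)*(3*s + t)^2 has shape L^2 M (L != M), so D-series; mu = 6 gives D_6. The Hessian of g at 0 has rank 1. Corank 1: A-series; mu = 3 gives A_3. f is D_6 but g is A_3, hence not right-equivalent.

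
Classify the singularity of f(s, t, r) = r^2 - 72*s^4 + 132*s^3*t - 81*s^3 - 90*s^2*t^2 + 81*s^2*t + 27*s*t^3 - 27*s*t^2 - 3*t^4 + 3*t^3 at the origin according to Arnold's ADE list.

The Hessian of f at 0 has rank 1. Corank 2; j^3 = -3*(3*s - t)^3 is a perfect cube, so E-series; the 4-jet and mu = 7 give E_7.

E_{7}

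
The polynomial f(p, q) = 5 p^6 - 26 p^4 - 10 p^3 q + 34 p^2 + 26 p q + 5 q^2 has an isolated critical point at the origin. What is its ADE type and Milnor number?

The Hessian of f at 0 is [[68, 26], [26, 10]] with rank 2, so corank 0. A Groebner basis of the Jacobian ideal J(f) in C{p,q} is {p, q}; counting standard monomials gives mu = 1. Corank 0: nondegenerate Morse point, so A_1.

Type A_1, Milnor number mu = 1.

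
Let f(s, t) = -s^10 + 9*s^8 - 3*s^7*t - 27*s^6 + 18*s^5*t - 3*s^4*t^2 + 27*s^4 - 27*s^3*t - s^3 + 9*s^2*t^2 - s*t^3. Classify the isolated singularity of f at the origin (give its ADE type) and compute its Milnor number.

Type E_7, Milnor number mu = 7.

The Hessian of f at 0 has rank 0. Corank 2; j^3 = -s^3 is a perfect cube, so E-series; the 4-jet and mu = 7 give E_7.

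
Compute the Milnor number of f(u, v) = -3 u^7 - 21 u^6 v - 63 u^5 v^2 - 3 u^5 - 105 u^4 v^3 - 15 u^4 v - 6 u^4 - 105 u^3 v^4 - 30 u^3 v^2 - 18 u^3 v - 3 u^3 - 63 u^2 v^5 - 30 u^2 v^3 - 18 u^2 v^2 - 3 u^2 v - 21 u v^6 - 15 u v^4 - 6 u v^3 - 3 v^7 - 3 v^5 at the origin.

The Hessian of f at 0 has rank 0. Corank 2; j^3 = -3*u^2*(u + v) has shape L^2 M (L != M), so D-series; mu = 8 gives D_8.

8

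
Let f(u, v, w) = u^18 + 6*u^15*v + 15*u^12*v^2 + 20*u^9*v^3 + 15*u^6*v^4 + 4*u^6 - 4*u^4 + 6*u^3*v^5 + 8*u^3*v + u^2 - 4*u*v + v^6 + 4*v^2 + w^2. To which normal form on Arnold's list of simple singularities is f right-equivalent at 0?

A_{5}

The Hessian of f at 0 has rank 2. Corank 1: A-series; mu = 5 gives A_5.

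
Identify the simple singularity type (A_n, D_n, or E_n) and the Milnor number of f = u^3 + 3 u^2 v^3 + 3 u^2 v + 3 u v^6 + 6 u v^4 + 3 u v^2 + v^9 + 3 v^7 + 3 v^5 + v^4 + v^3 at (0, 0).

The Hessian of f at 0 is [[0, 0], [0, 0]] with rank 0, so corank 2. A Groebner basis of the Jacobian ideal J(f) in C{u,v} is {v^3, u^2 + 2*u*v + v^2}; counting standard monomials gives mu = 6. Corank 2; j^3 = (u + v)^3 is a perfect cube, so E-series; the 4-jet and mu = 6 give E_6.

Type E6, Milnor number mu = 6.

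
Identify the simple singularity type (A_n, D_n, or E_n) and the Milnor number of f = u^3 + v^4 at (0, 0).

The Hessian of f at 0 has rank 0. Corank 2; j^3 = u^3 is a perfect cube, so E-series; the 4-jet and mu = 6 give E_6.

Type E6, Milnor number mu = 6.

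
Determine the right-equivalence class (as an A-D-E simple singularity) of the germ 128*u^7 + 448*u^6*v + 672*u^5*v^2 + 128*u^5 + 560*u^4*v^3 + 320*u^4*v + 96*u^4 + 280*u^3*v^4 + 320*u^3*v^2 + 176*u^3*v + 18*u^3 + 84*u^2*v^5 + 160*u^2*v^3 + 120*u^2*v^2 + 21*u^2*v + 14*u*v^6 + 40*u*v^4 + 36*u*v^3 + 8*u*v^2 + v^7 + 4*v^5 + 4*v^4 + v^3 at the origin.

The Hessian of f at 0 is [[0, 0], [0, 0]] with rank 0, so corank 2. A Groebner basis of the Jacobian ideal J(f) in C{u,v} is {-200961*u^2/1000 + u*v^3 + 8829*u*v^2/500 - 184599*u*v/2000 + 8973*v^3/1000 - 135*v^2/16, 115911*u^2/250 - 8883*u*v^2/250 + 107649*u*v/500 + v^4 - 2349*v^3/125 + 81*v^2/4, u^3 - 663*u^2/500 - 93*u*v^2/250 - 817*u*v/1000 - 41*v^3/500 - v^2/8, u^2*v + 567*u^2/500 + 187*u*v^2/250 + 753*u*v/1000 + 69*v^3/500 + v^2/8}; counting standard monomials gives mu = 8. Corank 2; j^3 = (2*u + v)*(3*u + v)^2 has shape L^2 M (L != M), so D-series; mu = 8 gives D_8.

D_{8}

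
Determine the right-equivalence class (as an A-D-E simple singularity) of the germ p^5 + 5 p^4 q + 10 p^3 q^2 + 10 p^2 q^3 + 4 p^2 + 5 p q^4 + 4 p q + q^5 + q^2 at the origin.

A_4

The Hessian of f at 0 is [[8, 4], [4, 2]] with rank 1, so corank 1. A Groebner basis of the Jacobian ideal J(f) in C{p,q} is {q^4, p + q/2}; counting standard monomials gives mu = 4. Corank 1: A-series; mu = 4 gives A_4.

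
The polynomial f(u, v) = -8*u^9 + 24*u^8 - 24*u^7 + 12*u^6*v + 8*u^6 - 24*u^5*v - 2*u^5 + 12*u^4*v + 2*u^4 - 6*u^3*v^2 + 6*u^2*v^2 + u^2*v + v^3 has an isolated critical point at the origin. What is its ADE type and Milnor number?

Type D4, Milnor number mu = 4.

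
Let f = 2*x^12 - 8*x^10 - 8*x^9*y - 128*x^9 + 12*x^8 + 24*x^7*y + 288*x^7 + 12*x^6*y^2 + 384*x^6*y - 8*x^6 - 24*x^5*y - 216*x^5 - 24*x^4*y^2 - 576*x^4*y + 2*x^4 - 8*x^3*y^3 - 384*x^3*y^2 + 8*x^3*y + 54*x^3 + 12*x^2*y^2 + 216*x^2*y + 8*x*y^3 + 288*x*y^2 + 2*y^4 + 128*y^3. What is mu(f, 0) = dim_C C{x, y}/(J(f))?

6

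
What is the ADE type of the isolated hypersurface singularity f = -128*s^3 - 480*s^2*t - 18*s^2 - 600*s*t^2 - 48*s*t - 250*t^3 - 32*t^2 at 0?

A2

The Hessian of f at 0 has rank 1. Corank 1: A-series; mu = 2 gives A_2.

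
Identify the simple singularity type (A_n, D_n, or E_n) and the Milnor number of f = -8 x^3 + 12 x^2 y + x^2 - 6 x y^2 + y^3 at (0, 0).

Type A_{2}, Milnor number mu = 2.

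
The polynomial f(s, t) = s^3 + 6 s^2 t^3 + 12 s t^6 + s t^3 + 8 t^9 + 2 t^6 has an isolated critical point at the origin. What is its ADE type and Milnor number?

Type E_{7}, Milnor number mu = 7.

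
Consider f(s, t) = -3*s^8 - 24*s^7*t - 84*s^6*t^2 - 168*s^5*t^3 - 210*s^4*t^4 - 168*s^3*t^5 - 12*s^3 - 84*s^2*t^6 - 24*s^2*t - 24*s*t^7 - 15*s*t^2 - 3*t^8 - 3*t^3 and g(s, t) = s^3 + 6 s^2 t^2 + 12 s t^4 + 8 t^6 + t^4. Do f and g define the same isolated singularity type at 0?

The Hessian of f at 0 has rank 0. Corank 2; j^3 = -3*(s + t)*(2*s + t)^2 has shape L^2 M (L != M), so D-series; mu = 9 gives D_9. The Hessian of g at 0 has rank 0. Corank 2; j^3 = s^3 is a perfect cube, so E-series; the 4-jet and mu = 6 give E_6. f is D_9 but g is E_6, hence not right-equivalent.

No.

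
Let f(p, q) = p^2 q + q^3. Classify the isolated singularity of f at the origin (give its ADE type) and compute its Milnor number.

Type D_{4}, Milnor number mu = 4.

The Hessian of f at 0 is [[0, 0], [0, 0]] with rank 0, so corank 2. A Groebner basis of the Jacobian ideal J(f) in C{p,q} is {q^3, p^2 + 3*q^2, p*q}; counting standard monomials gives mu = 4. Corank 2; j^3 = q*(p^2 + q^2) splits into three distinct lines over C (the quadratic factor has nonzero discriminant), so D_4.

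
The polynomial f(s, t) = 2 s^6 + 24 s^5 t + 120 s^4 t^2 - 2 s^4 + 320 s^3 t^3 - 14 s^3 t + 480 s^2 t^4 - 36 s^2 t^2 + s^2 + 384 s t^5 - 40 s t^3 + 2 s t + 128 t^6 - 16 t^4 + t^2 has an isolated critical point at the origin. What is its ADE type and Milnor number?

The Hessian of f at 0 has rank 1. Corank 1: A-series; mu = 5 gives A_5.

Type A_5, Milnor number mu = 5.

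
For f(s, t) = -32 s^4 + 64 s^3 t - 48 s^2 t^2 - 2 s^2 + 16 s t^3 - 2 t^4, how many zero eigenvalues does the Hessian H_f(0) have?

1

Hessian at 0 has rank 1.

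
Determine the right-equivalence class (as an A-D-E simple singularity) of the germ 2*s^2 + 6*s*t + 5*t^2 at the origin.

A_1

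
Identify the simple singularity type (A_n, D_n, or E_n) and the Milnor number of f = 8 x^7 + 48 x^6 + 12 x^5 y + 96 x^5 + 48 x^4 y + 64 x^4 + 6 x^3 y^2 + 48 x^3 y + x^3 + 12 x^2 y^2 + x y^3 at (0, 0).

Type E_7, Milnor number mu = 7.

The Hessian of f at 0 has rank 0. Corank 2; j^3 = x^3 is a perfect cube, so E-series; the 4-jet and mu = 7 give E_7.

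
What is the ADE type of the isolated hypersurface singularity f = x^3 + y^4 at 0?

The Hessian of f at 0 has rank 0. Corank 2; j^3 = x^3 is a perfect cube, so E-series; the 4-jet and mu = 6 give E_6.

E_6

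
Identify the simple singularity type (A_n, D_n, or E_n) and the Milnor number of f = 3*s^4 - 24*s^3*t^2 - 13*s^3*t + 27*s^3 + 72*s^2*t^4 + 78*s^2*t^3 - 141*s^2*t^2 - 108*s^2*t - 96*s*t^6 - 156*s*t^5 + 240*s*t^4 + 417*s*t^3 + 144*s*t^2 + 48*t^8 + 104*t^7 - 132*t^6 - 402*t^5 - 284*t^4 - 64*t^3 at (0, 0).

Type E7, Milnor number mu = 7.

The Hessian of f at 0 has rank 0. Corank 2; j^3 = (3*s - 4*t)^3 is a perfect cube, so E-series; the 4-jet and mu = 7 give E_7.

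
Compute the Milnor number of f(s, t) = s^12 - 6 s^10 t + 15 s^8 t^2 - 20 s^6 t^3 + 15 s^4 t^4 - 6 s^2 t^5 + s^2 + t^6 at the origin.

5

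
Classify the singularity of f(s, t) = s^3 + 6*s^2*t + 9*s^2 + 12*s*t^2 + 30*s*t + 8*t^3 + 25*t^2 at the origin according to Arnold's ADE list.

A_2

The Hessian of f at 0 is [[18, 30], [30, 50]] with rank 1, so corank 1. A Groebner basis of the Jacobian ideal J(f) in C{s,t} is {t^2, s + 5*t/3}; counting standard monomials gives mu = 2. Corank 1: A-series; mu = 2 gives A_2.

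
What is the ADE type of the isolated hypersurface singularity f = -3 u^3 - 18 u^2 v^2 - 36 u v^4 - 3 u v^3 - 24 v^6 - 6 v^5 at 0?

E7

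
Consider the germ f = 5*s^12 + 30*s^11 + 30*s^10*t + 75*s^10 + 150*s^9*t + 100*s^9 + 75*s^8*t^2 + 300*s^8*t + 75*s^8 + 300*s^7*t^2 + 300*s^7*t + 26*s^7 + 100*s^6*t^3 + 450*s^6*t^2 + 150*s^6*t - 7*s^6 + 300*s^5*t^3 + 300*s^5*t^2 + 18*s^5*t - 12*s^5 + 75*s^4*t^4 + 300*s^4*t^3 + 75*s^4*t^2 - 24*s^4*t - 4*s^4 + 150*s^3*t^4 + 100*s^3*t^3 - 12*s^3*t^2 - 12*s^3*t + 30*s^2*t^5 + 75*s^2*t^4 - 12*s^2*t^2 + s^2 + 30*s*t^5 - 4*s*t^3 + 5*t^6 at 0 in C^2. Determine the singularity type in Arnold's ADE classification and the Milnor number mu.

Type A_5, Milnor number mu = 5.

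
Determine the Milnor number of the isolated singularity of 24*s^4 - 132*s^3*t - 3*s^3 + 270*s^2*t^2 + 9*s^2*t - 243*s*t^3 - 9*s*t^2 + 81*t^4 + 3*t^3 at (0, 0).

7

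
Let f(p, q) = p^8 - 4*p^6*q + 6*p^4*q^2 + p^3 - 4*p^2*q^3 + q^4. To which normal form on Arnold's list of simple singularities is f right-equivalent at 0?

E_{6}

The Hessian of f at 0 is [[0, 0], [0, 0]] with rank 0, so corank 2. A Groebner basis of the Jacobian ideal J(f) in C{p,q} is {q^3, p^2}; counting standard monomials gives mu = 6. Corank 2; j^3 = p^3 is a perfect cube, so E-series; the 4-jet and mu = 6 give E_6.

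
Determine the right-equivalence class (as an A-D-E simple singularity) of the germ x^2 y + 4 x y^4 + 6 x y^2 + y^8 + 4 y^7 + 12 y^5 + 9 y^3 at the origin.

The Hessian of f at 0 is [[0, 0], [0, 0]] with rank 0, so corank 2. A Groebner basis of the Jacobian ideal J(f) in C{x,y} is {x^2*y^2 - 6*x^2*y - 3*x^2 - 36*x*y^2 - 27*x*y/2 - 54*y^3 - 27*y^2/2, x^2*y + x^2/2 + x*y^3 + 6*x*y^2 + 3*x*y/2 + 9*y^3, x*y/2 + y^4 + 3*y^2/2, x^3 + 9*x^2*y + 27*x*y^2 + 27*y^3}; counting standard monomials gives mu = 9. Corank 2; j^3 = y*(x + 3*y)^2 has shape L^2 M (L != M), so D-series; mu = 9 gives D_9.

D_{9}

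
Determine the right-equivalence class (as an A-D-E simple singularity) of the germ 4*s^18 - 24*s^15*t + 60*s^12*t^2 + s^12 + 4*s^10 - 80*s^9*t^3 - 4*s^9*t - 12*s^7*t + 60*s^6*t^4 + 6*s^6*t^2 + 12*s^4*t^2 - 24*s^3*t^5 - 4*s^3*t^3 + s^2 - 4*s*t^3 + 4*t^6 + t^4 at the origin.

A_3

The Hessian of f at 0 has rank 1. Corank 1: A-series; mu = 3 gives A_3.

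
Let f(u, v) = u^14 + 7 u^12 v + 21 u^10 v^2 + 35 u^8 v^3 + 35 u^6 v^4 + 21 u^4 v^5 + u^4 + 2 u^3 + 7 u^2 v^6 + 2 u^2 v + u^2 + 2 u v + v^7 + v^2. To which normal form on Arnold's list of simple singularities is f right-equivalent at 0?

A_{6}

The Hessian of f at 0 has rank 1. Corank 1: A-series; mu = 6 gives A_6.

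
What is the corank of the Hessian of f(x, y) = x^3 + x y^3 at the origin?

Hessian at 0 has rank 0.

2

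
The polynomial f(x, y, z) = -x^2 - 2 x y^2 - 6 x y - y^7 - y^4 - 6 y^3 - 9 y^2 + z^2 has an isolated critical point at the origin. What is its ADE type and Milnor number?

Type A6, Milnor number mu = 6.

The Hessian of f at 0 has rank 2. Corank 1: A-series; mu = 6 gives A_6.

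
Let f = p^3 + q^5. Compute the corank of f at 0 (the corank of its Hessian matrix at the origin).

2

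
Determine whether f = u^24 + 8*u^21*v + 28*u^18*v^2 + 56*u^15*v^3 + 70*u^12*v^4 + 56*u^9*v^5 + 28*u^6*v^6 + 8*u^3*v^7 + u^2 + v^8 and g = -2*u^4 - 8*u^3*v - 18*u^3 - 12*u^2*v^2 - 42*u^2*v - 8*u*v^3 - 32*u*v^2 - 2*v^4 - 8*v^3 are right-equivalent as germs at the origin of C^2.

No.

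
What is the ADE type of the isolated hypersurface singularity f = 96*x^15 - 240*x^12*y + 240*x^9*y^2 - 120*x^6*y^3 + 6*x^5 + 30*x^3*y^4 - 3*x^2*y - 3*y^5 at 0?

The Hessian of f at 0 has rank 0. Corank 2; j^3 = -3*x^2*y has shape L^2 M (L != M), so D-series; mu = 6 gives D_6.

D_6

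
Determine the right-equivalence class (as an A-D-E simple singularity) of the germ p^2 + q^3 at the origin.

The Hessian of f at 0 is [[2, 0], [0, 0]] with rank 1, so corank 1. A Groebner basis of the Jacobian ideal J(f) in C{p,q} is {q^2, p}; counting standard monomials gives mu = 2. Corank 1: A-series; mu = 2 gives A_2.

A2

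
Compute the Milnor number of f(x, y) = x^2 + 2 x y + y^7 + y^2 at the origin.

6

The Hessian of f at 0 has rank 1. Corank 1: A-series; mu = 6 gives A_6.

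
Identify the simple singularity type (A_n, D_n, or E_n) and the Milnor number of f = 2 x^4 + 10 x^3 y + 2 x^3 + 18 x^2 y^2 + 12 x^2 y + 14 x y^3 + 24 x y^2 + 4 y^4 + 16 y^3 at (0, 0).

Type E_7, Milnor number mu = 7.

The Hessian of f at 0 is [[0, 0], [0, 0]] with rank 0, so corank 2. A Groebner basis of the Jacobian ideal J(f) in C{x,y} is {3*x^2 + 12*x*y + y^4 - y^3 + 12*y^2, x^3 + 18*x^2 + 72*x*y + 2*y^3 + 72*y^2, x^2*y - 7*x^2 - 28*x*y - 5*y^3/3 - 28*y^2, 2*x^2 + x*y^2 + 8*x*y + 4*y^3/3 + 8*y^2}; counting standard monomials gives mu = 7. Corank 2; j^3 = 2*(x + 2*y)^3 is a perfect cube, so E-series; the 4-jet and mu = 7 give E_7.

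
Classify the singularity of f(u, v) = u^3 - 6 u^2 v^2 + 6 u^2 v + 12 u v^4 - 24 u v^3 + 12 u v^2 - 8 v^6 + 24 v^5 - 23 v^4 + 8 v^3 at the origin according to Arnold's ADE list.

The Hessian of f at 0 is [[0, 0], [0, 0]] with rank 0, so corank 2. A Groebner basis of the Jacobian ideal J(f) in C{u,v} is {u^3 - 3*u^2 - 12*u*v - 12*v^2, u^2*v + u^2 + 4*u*v + 4*v^2, -u^2/4 + u*v^2 - u*v - v^2, v^3}; counting standard monomials gives mu = 6. Corank 2; j^3 = (u + 2*v)^3 is a perfect cube, so E-series; the 4-jet and mu = 6 give E_6.

E_6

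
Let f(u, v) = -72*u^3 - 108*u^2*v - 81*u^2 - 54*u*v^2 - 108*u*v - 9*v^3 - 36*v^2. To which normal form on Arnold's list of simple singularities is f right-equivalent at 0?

A2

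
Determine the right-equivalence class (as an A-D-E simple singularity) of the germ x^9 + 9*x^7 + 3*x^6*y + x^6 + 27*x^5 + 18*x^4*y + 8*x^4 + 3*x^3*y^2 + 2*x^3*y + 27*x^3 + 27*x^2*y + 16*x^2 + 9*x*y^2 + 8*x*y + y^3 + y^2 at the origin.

A_2

The Hessian of f at 0 is [[32, 8], [8, 2]] with rank 1, so corank 1. A Groebner basis of the Jacobian ideal J(f) in C{x,y} is {y^2, x + y/4}; counting standard monomials gives mu = 2. Corank 1: A-series; mu = 2 gives A_2.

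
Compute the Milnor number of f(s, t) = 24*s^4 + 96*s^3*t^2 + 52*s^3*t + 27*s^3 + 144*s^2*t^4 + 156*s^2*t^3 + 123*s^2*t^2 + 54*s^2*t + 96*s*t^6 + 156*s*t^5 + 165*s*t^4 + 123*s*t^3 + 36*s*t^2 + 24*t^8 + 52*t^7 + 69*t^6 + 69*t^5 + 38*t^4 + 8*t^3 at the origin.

The Hessian of f at 0 has rank 0. Corank 2; j^3 = (3*s + 2*t)^3 is a perfect cube, so E-series; the 4-jet and mu = 7 give E_7.

7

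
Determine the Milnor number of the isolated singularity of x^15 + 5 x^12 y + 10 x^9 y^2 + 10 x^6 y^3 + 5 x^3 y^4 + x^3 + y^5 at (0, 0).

8

The Hessian of f at 0 has rank 0. Corank 2; j^3 = x^3 is a perfect cube, so E-series; the 5-jet and mu = 8 give E_8.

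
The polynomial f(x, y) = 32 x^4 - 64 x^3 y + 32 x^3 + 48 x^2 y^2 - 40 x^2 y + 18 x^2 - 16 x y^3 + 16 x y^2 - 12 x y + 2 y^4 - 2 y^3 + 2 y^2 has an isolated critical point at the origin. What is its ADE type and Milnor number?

The Hessian of f at 0 has rank 1. Corank 1: A-series; mu = 2 gives A_2.

Type A2, Milnor number mu = 2.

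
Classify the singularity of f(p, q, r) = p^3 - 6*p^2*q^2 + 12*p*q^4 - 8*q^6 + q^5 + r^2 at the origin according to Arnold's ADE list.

E_8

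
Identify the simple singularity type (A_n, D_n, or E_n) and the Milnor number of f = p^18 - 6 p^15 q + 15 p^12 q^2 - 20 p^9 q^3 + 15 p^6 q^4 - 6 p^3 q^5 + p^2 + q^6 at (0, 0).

Type A_{5}, Milnor number mu = 5.

The Hessian of f at 0 is [[2, 0], [0, 0]] with rank 1, so corank 1. A Groebner basis of the Jacobian ideal J(f) in C{p,q} is {q^5, p}; counting standard monomials gives mu = 5. Corank 1: A-series; mu = 5 gives A_5.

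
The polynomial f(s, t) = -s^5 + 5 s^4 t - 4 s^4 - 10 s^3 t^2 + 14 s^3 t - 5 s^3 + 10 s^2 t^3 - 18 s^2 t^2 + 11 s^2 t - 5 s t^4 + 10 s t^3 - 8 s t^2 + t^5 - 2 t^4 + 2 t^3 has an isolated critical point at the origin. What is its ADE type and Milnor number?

Type D4, Milnor number mu = 4.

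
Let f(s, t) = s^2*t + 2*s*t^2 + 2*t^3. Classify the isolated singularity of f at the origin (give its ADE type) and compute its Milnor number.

Type D_4, Milnor number mu = 4.

The Hessian of f at 0 has rank 0. Corank 2; j^3 = t*(s^2 + 2*s*t + 2*t^2) splits into three distinct lines over C (the quadratic factor has nonzero discriminant), so D_4.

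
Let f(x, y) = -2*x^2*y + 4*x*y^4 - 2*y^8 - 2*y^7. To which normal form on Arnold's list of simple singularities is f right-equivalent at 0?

D_{9}

The Hessian of f at 0 is [[0, 0], [0, 0]] with rank 0, so corank 2. A Groebner basis of the Jacobian ideal J(f) in C{x,y} is {x^2*y^2, -8*x^2*y - x^2 + x*y^3, -x*y + y^4, x^3}; counting standard monomials gives mu = 9. Corank 2; j^3 = -2*x^2*y has shape L^2 M (L != M), so D-series; mu = 9 gives D_9.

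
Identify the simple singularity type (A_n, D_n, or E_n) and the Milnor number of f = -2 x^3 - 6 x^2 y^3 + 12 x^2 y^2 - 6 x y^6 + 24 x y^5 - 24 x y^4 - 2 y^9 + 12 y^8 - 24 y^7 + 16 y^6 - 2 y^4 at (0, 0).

The Hessian of f at 0 is [[0, 0], [0, 0]] with rank 0, so corank 2. A Groebner basis of the Jacobian ideal J(f) in C{x,y} is {x^3, x^2*y, -x^2/4 + x*y^2, y^3}; counting standard monomials gives mu = 6. Corank 2; j^3 = -2*x^3 is a perfect cube, so E-series; the 4-jet and mu = 6 give E_6.

Type E_{6}, Milnor number mu = 6.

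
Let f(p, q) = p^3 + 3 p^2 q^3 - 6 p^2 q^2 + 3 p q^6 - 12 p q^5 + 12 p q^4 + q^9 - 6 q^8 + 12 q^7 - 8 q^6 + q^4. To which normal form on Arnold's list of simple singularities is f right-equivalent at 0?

The Hessian of f at 0 has rank 0. Corank 2; j^3 = p^3 is a perfect cube, so E-series; the 4-jet and mu = 6 give E_6.

E_{6}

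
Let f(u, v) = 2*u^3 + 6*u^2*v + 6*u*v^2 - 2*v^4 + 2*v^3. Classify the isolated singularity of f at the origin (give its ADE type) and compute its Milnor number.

The Hessian of f at 0 is [[0, 0], [0, 0]] with rank 0, so corank 2. A Groebner basis of the Jacobian ideal J(f) in C{u,v} is {v^3, u^2 + 2*u*v + v^2}; counting standard monomials gives mu = 6. Corank 2; j^3 = 2*(u + v)^3 is a perfect cube, so E-series; the 4-jet and mu = 6 give E_6.

Type E6, Milnor number mu = 6.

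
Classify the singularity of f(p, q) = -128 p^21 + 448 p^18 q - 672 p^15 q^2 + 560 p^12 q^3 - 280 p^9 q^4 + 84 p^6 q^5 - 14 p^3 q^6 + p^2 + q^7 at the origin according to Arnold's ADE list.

The Hessian of f at 0 has rank 1. Corank 1: A-series; mu = 6 gives A_6.

A_{6}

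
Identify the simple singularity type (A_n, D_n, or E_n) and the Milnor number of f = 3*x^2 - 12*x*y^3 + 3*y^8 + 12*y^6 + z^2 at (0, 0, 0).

The Hessian of f at 0 has rank 2. Corank 1: A-series; mu = 7 gives A_7.

Type A7, Milnor number mu = 7.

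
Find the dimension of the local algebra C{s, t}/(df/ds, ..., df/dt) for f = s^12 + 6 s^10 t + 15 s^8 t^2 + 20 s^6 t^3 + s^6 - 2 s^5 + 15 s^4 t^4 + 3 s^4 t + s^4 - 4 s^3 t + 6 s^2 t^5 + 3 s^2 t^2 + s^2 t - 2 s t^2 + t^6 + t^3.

The Hessian of f at 0 has rank 0. Corank 2; j^3 = t*(s - t)^2 has shape L^2 M (L != M), so D-series; mu = 7 gives D_7.

7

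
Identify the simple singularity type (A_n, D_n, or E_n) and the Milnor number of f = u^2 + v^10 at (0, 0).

The Hessian of f at 0 is [[2, 0], [0, 0]] with rank 1, so corank 1. A Groebner basis of the Jacobian ideal J(f) in C{u,v} is {v^9, u}; counting standard monomials gives mu = 9. Corank 1: A-series; mu = 9 gives A_9.

Type A9, Milnor number mu = 9.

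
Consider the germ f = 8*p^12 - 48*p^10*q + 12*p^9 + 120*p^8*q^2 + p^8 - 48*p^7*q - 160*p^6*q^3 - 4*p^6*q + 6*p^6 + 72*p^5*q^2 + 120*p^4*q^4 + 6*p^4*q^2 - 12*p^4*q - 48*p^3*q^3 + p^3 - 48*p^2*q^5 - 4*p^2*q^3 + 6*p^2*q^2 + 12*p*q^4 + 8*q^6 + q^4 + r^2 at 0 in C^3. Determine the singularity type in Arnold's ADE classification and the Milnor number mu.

Type E6, Milnor number mu = 6.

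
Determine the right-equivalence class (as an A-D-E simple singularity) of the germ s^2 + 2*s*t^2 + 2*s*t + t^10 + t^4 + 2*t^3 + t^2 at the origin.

A9

The Hessian of f at 0 has rank 1. Corank 1: A-series; mu = 9 gives A_9.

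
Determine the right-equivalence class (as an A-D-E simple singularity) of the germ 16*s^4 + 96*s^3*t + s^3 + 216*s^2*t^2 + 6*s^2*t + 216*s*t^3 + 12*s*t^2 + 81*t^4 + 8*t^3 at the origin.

E_{6}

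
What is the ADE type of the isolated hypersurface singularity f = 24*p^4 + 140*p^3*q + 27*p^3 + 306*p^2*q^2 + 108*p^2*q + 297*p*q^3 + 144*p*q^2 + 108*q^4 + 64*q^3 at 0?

E_{7}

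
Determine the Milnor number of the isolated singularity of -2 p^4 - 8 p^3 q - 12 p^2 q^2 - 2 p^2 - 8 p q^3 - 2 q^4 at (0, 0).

3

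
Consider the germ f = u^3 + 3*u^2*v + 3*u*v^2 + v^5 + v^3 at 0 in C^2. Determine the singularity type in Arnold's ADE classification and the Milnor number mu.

Type E_8, Milnor number mu = 8.

The Hessian of f at 0 has rank 0. Corank 2; j^3 = (u + v)^3 is a perfect cube, so E-series; the 5-jet and mu = 8 give E_8.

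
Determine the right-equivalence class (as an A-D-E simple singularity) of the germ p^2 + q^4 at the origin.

A_3

The Hessian of f at 0 has rank 1. Corank 1: A-series; mu = 3 gives A_3.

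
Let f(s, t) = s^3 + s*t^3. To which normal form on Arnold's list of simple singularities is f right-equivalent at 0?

The Hessian of f at 0 has rank 0. Corank 2; j^3 = s^3 is a perfect cube, so E-series; the 4-jet and mu = 7 give E_7.

E_7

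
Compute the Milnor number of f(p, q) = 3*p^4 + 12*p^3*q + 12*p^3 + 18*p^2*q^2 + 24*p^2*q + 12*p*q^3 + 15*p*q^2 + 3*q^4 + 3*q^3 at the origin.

5

The Hessian of f at 0 is [[0, 0], [0, 0]] with rank 0, so corank 2. A Groebner basis of the Jacobian ideal J(f) in C{p,q} is {p*q^2 + 2*p*q + q^2, -4*p*q + q^3 - 2*q^2, p^2 + 3*p*q/2 + q^2/2}; counting standard monomials gives mu = 5. Corank 2; j^3 = 3*(p + q)*(2*p + q)^2 has shape L^2 M (L != M), so D-series; mu = 5 gives D_5.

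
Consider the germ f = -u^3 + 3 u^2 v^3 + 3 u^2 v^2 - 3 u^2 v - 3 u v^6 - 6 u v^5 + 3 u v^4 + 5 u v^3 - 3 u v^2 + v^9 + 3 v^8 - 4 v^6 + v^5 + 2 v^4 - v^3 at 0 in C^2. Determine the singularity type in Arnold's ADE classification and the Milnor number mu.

Type E7, Milnor number mu = 7.

The Hessian of f at 0 is [[0, 0], [0, 0]] with rank 0, so corank 2. A Groebner basis of the Jacobian ideal J(f) in C{u,v} is {-u^2 - 2*u*v + v^4 - v^3/3 - v^2, u^3 - 4*u^2 - 8*u*v - v^3/3 - 4*v^2, u^2*v + 7*u^2/3 + 14*u*v/3 - 2*v^3/9 + 7*v^2/3, -u^2 + u*v^2 - 2*u*v + 2*v^3/3 - v^2}; counting standard monomials gives mu = 7. Corank 2; j^3 = -(u + v)^3 is a perfect cube, so E-series; the 4-jet and mu = 7 give E_7.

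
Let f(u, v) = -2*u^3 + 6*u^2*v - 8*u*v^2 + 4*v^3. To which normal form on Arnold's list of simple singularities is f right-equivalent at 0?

D4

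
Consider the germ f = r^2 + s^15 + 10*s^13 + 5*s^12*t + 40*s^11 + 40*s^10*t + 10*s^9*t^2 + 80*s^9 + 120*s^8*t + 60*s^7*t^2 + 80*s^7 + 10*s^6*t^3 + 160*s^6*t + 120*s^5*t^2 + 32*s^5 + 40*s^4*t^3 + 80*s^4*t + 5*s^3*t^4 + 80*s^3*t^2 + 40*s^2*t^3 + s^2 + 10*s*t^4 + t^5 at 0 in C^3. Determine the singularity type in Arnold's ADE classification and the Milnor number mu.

The Hessian of f at 0 has rank 2. Corank 1: A-series; mu = 4 gives A_4.

Type A4, Milnor number mu = 4.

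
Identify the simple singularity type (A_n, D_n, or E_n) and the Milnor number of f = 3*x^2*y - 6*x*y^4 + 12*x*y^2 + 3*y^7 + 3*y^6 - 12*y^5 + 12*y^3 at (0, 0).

Type D7, Milnor number mu = 7.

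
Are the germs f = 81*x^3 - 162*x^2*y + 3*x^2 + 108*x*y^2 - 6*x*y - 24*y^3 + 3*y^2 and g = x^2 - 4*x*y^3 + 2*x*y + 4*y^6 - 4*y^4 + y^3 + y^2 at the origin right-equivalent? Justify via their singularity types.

Yes.

The Hessian of f at 0 has rank 1. Corank 1: A-series; mu = 2 gives A_2. The Hessian of g at 0 has rank 1. Corank 1: A-series; mu = 2 gives A_2. Both have type A_2, hence right-equivalent.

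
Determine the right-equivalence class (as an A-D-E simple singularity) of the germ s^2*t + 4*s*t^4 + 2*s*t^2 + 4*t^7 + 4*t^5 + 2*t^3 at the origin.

D_{4}

The Hessian of f at 0 has rank 0. Corank 2; j^3 = t*(s^2 + 2*s*t + 2*t^2) splits into three distinct lines over C (the quadratic factor has nonzero discriminant), so D_4.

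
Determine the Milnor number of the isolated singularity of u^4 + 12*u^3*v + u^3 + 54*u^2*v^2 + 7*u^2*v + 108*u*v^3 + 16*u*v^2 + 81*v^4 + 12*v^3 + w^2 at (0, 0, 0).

5

The Hessian of f at 0 has rank 1. Corank 2; j^3 = (u + 2*v)^2*(u + 3*v) has shape L^2 M (L != M), so D-series; mu = 5 gives D_5.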